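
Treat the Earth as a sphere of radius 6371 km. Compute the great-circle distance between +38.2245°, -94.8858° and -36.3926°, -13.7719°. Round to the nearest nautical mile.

6342 nmi

Δλ = -13.7719 − -94.8858 = 81.1139°.
Δφ = -36.3926 − 38.2245 = -74.6171°.
a = sin²(Δφ/2) + cos φ₁ · cos φ₂ · sin²(Δλ/2) = 0.634713.
c = 2·atan2(√a, √(1−a)) = 1.84359 rad → d = 6371·c ≈ 11745.53 km ≈ 6342.08 nmi.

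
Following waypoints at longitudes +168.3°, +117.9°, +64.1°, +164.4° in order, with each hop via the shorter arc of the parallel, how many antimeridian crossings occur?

Leg 1: +168.3° → +117.9°, shortest Δλ = -50.4° (west) — does not cross 180°.
Leg 2: +117.9° → +64.1°, shortest Δλ = -53.8° (west) — does not cross 180°.
Leg 3: +64.1° → +164.4°, shortest Δλ = 100.3° (east) — does not cross 180°.
Total crossings: 0.

0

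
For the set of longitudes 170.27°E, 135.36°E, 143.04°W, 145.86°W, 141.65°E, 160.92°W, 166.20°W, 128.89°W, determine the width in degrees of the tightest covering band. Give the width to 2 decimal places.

95.75°

Sort the longitudes: -166.20°, -160.92°, -145.86°, -143.04°, -128.89°, +135.36°, +141.65°, +170.27°.
Eastward gaps between consecutive values (wrapping around): 5.28°, 15.06°, 2.82°, 14.15°, 264.25°, 6.29°, 28.62°, 23.53°.
Largest gap = 264.25° ⇒ minimal covering band is its complement: 360° − 264.25° = 95.75°.
Band runs from +135.36° eastward to -128.89°, crossing the antimeridian.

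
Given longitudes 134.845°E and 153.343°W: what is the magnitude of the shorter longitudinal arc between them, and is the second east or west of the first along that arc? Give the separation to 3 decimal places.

71.812° east

Raw difference: -153.343 − 134.845 = -288.188°.
Normalise into (−180°, 180°]: -288.188° + 360° = 71.812°.
Positive ⇒ the second point lies to the east; separation 71.812°.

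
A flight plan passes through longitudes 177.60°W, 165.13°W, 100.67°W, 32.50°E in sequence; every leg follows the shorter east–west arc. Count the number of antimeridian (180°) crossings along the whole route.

Leg 1: -177.60° → -165.13°, shortest Δλ = 12.47° (east) — does not cross 180°.
Leg 2: -165.13° → -100.67°, shortest Δλ = 64.46° (east) — does not cross 180°.
Leg 3: -100.67° → +32.50°, shortest Δλ = 133.17° (east) — does not cross 180°.
Total crossings: 0.

0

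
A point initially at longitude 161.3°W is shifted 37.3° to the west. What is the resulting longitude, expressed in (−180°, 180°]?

161.4°E

Start at -161.3°; shift −37.3° → -198.6°.
-198.6° lies outside (−180°, 180°]; add 360° → +161.4°.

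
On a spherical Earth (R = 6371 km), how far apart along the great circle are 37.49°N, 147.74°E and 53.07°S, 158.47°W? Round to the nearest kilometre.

Δλ = -158.47 − 147.74 = -306.21°; wrapped into (−180°, 180°]: 53.79°.
Δφ = -53.07 − 37.49 = -90.56°.
a = sin²(Δφ/2) + cos φ₁ · cos φ₂ · sin²(Δλ/2) = 0.602441.
c = 2·atan2(√a, √(1−a)) = 1.77714 rad → d = 6371·c ≈ 11322.15 km.

11322 km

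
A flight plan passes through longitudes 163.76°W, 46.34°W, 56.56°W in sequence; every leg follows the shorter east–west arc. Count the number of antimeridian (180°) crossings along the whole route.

Leg 1: -163.76° → -46.34°, shortest Δλ = 117.42° (east) — does not cross 180°.
Leg 2: -46.34° → -56.56°, shortest Δλ = -10.22° (west) — does not cross 180°.
Total crossings: 0.

0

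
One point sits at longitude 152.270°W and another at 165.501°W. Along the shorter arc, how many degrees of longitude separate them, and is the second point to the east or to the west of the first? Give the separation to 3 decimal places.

13.231° west

Raw difference: -165.501 − -152.270 = -13.231°.
Normalise into (−180°, 180°]: -13.231° stays -13.231°.
Negative ⇒ the second point lies to the west; separation 13.231°.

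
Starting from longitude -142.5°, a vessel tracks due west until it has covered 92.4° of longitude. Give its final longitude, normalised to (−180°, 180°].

Start at -142.5°; shift −92.4° → -234.9°.
-234.9° lies outside (−180°, 180°]; add 360° → +125.1°.

+125.1°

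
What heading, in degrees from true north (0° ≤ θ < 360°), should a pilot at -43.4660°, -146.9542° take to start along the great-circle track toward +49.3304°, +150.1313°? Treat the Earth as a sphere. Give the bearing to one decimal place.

Δλ = 150.1313 − -146.9542 = 297.0855°; wrapped into (−180°, 180°]: -62.9145°.
θ = atan2( sin Δλ · cos φ₂ , cos φ₁ · sin φ₂ − sin φ₁ · cos φ₂ · cos Δλ )
  = atan2(-0.58022, 0.75462) = -37.557° → normalised to [0°, 360°): 322.443°.

322.4°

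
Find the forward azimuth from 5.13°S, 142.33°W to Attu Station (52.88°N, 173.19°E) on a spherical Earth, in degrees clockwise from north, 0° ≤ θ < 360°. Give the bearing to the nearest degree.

333°

Δλ = 173.19 − -142.33 = 315.52°; wrapped into (−180°, 180°]: -44.48°.
θ = atan2( sin Δλ · cos φ₂ , cos φ₁ · sin φ₂ − sin φ₁ · cos φ₂ · cos Δλ )
  = atan2(-0.42284, 0.83268) = -26.922° → normalised to [0°, 360°): 333.078°.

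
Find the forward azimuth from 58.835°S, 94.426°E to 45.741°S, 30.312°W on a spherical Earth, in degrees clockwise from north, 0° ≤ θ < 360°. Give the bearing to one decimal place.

Δλ = -30.312 − 94.426 = -124.738°.
θ = atan2( sin Δλ · cos φ₂ , cos φ₁ · sin φ₂ − sin φ₁ · cos φ₂ · cos Δλ )
  = atan2(-0.57351, -0.71092) = -141.106° → normalised to [0°, 360°): 218.894°.

218.9°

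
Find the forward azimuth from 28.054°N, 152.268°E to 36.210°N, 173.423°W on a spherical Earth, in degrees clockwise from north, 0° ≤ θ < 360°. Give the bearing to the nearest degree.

Δλ = -173.423 − 152.268 = -325.691°; wrapped into (−180°, 180°]: 34.309°.
θ = atan2( sin Δλ · cos φ₂ , cos φ₁ · sin φ₂ − sin φ₁ · cos φ₂ · cos Δλ )
  = atan2(0.45479, 0.20789) = 65.434° → normalised to [0°, 360°): 65.434°.

65°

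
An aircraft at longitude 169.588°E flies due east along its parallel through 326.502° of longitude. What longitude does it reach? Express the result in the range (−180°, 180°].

Start at +169.588°; shift +326.502° → +496.090°.
+496.090° lies outside (−180°, 180°]; subtract 360° → +136.090°.

136.090°E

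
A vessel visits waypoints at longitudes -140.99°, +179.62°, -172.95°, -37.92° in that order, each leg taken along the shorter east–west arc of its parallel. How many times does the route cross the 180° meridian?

2

Leg 1: -140.99° → +179.62°, shortest Δλ = -39.39° (west) — crosses 180°.
Leg 2: +179.62° → -172.95°, shortest Δλ = 7.43° (east) — crosses 180°.
Leg 3: -172.95° → -37.92°, shortest Δλ = 135.03° (east) — does not cross 180°.
Total crossings: 2.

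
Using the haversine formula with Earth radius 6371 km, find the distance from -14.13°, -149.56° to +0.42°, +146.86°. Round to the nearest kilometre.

Δλ = 146.86 − -149.56 = 296.42°; wrapped into (−180°, 180°]: -63.58°.
Δφ = 0.42 − -14.13 = 14.55°.
a = sin²(Δφ/2) + cos φ₁ · cos φ₂ · sin²(Δλ/2) = 0.285158.
c = 2·atan2(√a, √(1−a)) = 1.12665 rad → d = 6371·c ≈ 7177.91 km.

7178 km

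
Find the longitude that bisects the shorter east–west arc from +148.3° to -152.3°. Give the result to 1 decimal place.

Signed shortest Δλ from +148.3° to -152.3° is +59.4°.
Midpoint longitude = +148.3° + (+59.4°)/2 = +148.3° + 29.7° = +178.0°.
(The naïve average (+148.3 + -152.3)/2 = -2.0° is on the wrong side of the globe.)

+178.0°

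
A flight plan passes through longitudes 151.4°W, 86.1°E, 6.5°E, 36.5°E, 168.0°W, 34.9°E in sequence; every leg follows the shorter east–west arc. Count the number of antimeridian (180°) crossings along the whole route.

Leg 1: -151.4° → +86.1°, shortest Δλ = -122.5° (west) — crosses 180°.
Leg 2: +86.1° → +6.5°, shortest Δλ = -79.6° (west) — does not cross 180°.
Leg 3: +6.5° → +36.5°, shortest Δλ = 30.0° (east) — does not cross 180°.
Leg 4: +36.5° → -168.0°, shortest Δλ = 155.5° (east) — crosses 180°.
Leg 5: -168.0° → +34.9°, shortest Δλ = -157.1° (west) — crosses 180°.
Total crossings: 3.

3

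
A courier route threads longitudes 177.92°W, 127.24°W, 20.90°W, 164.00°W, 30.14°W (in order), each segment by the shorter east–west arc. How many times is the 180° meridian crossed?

0

Leg 1: -177.92° → -127.24°, shortest Δλ = 50.68° (east) — does not cross 180°.
Leg 2: -127.24° → -20.90°, shortest Δλ = 106.34° (east) — does not cross 180°.
Leg 3: -20.90° → -164.00°, shortest Δλ = -143.1° (west) — does not cross 180°.
Leg 4: -164.00° → -30.14°, shortest Δλ = 133.86° (east) — does not cross 180°.
Total crossings: 0.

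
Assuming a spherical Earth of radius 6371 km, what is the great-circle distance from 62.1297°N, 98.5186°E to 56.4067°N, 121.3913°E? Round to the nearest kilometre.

1437 km

Δλ = 121.3913 − 98.5186 = 22.8727°.
Δφ = 56.4067 − 62.1297 = -5.7230°.
a = sin²(Δφ/2) + cos φ₁ · cos φ₂ · sin²(Δλ/2) = 0.012661.
c = 2·atan2(√a, √(1−a)) = 0.22552 rad → d = 6371·c ≈ 1436.78 km.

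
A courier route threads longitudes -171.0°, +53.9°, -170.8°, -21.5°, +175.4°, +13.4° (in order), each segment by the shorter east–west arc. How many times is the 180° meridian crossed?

Leg 1: -171.0° → +53.9°, shortest Δλ = -135.1° (west) — crosses 180°.
Leg 2: +53.9° → -170.8°, shortest Δλ = 135.3° (east) — crosses 180°.
Leg 3: -170.8° → -21.5°, shortest Δλ = 149.3° (east) — does not cross 180°.
Leg 4: -21.5° → +175.4°, shortest Δλ = -163.1° (west) — crosses 180°.
Leg 5: +175.4° → +13.4°, shortest Δλ = -162.0° (west) — does not cross 180°.
Total crossings: 3.

3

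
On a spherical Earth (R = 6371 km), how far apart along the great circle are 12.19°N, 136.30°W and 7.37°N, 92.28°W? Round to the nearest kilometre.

Δλ = -92.28 − -136.30 = 44.02°.
Δφ = 7.37 − 12.19 = -4.82°.
a = sin²(Δφ/2) + cos φ₁ · cos φ₂ · sin²(Δλ/2) = 0.137919.
c = 2·atan2(√a, √(1−a)) = 0.76098 rad → d = 6371·c ≈ 4848.18 km.

4848 km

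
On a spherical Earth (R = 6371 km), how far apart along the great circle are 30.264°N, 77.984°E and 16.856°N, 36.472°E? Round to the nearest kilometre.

4457 km

Δλ = 36.472 − 77.984 = -41.512°.
Δφ = 16.856 − 30.264 = -13.408°.
a = sin²(Δφ/2) + cos φ₁ · cos φ₂ · sin²(Δλ/2) = 0.117443.
c = 2·atan2(√a, √(1−a)) = 0.69958 rad → d = 6371·c ≈ 4457.01 km.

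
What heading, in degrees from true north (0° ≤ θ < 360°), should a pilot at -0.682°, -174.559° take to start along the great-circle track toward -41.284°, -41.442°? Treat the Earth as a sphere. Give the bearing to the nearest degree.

141°

Δλ = -41.442 − -174.559 = 133.117°.
θ = atan2( sin Δλ · cos φ₂ , cos φ₁ · sin φ₂ − sin φ₁ · cos φ₂ · cos Δλ )
  = atan2(0.54853, -0.66586) = 140.519° → normalised to [0°, 360°): 140.519°.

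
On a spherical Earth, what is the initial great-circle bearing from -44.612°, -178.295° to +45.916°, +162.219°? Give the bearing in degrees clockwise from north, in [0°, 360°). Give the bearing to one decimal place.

346.6°

Δλ = 162.219 − -178.295 = 340.514°; wrapped into (−180°, 180°]: -19.486°.
θ = atan2( sin Δλ · cos φ₂ , cos φ₁ · sin φ₂ − sin φ₁ · cos φ₂ · cos Δλ )
  = atan2(-0.23207, 0.97197) = -13.429° → normalised to [0°, 360°): 346.571°.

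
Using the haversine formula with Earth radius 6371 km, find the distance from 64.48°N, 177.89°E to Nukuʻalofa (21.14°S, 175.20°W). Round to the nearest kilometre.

9539 km

Δλ = -175.20 − 177.89 = -353.09°; wrapped into (−180°, 180°]: 6.91°.
Δφ = -21.14 − 64.48 = -85.62°.
a = sin²(Δφ/2) + cos φ₁ · cos φ₂ · sin²(Δλ/2) = 0.463274.
c = 2·atan2(√a, √(1−a)) = 1.49728 rad → d = 6371·c ≈ 9539.16 km.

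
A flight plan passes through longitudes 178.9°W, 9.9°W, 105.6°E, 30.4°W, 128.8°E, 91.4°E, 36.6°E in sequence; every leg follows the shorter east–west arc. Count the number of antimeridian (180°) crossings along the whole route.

Leg 1: -178.9° → -9.9°, shortest Δλ = 169.0° (east) — does not cross 180°.
Leg 2: -9.9° → +105.6°, shortest Δλ = 115.5° (east) — does not cross 180°.
Leg 3: +105.6° → -30.4°, shortest Δλ = -136.0° (west) — does not cross 180°.
Leg 4: -30.4° → +128.8°, shortest Δλ = 159.2° (east) — does not cross 180°.
Leg 5: +128.8° → +91.4°, shortest Δλ = -37.4° (west) — does not cross 180°.
Leg 6: +91.4° → +36.6°, shortest Δλ = -54.8° (west) — does not cross 180°.
Total crossings: 0.

0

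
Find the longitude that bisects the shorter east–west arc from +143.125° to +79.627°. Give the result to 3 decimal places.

Signed shortest Δλ from +143.125° to +79.627° is -63.498°.
Midpoint longitude = +143.125° + (-63.498°)/2 = +143.125° − 31.749° = +111.376°.

+111.376°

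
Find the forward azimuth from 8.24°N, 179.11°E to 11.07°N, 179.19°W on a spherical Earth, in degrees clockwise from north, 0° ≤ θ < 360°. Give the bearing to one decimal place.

Δλ = -179.19 − 179.11 = -358.30°; wrapped into (−180°, 180°]: 1.70°.
θ = atan2( sin Δλ · cos φ₂ , cos φ₁ · sin φ₂ − sin φ₁ · cos φ₂ · cos Δλ )
  = atan2(0.02911, 0.04943) = 30.496° → normalised to [0°, 360°): 30.496°.

30.5°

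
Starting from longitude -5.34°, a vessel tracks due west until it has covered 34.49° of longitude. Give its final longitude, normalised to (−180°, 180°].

-39.83°

Start at -5.34°; shift −34.49° → -39.83°.
-39.83° already lies in (−180°, 180°].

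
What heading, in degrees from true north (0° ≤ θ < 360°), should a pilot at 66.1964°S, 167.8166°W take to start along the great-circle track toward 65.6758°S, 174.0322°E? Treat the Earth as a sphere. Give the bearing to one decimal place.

Δλ = 174.0322 − -167.8166 = 341.8488°; wrapped into (−180°, 180°]: -18.1512°.
θ = atan2( sin Δλ · cos φ₂ , cos φ₁ · sin φ₂ − sin φ₁ · cos φ₂ · cos Δλ )
  = atan2(-0.12832, -0.00967) = -94.309° → normalised to [0°, 360°): 265.691°.

265.7°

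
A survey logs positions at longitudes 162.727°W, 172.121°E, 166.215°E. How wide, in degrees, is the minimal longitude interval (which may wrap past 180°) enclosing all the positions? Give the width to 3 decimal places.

Sort the longitudes: -162.727°, +166.215°, +172.121°.
Eastward gaps between consecutive values (wrapping around): 328.942°, 5.906°, 25.152°.
Largest gap = 328.942° ⇒ minimal covering band is its complement: 360° − 328.942° = 31.058°.
Band runs from +166.215° eastward to -162.727°, crossing the antimeridian.

31.058°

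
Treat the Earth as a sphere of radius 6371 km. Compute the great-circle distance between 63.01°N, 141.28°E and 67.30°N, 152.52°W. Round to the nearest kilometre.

Δλ = -152.52 − 141.28 = -293.80°; wrapped into (−180°, 180°]: 66.20°.
Δφ = 67.30 − 63.01 = 4.29°.
a = sin²(Δφ/2) + cos φ₁ · cos φ₂ · sin²(Δλ/2) = 0.053632.
c = 2·atan2(√a, √(1−a)) = 0.46741 rad → d = 6371·c ≈ 2977.89 km.

2978 km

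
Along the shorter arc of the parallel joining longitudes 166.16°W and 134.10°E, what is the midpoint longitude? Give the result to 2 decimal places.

Signed shortest Δλ from -166.16° to +134.10° is -59.74°.
Midpoint longitude = -166.16° + (-59.74°)/2 = -166.16° − 29.87° = -196.03°.
Normalise into (−180°, 180°]: +163.97°.
(The naïve average (-166.16 + +134.10)/2 = -16.03° is on the wrong side of the globe.)

163.97°E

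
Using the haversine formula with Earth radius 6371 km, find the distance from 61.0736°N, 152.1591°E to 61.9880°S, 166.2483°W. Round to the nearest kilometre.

Δλ = -166.2483 − 152.1591 = -318.4074°; wrapped into (−180°, 180°]: 41.5926°.
Δφ = -61.9880 − 61.0736 = -123.0616°.
a = sin²(Δφ/2) + cos φ₁ · cos φ₂ · sin²(Δλ/2) = 0.801406.
c = 2·atan2(√a, √(1−a)) = 2.21782 rad → d = 6371·c ≈ 14129.72 km.

14130 km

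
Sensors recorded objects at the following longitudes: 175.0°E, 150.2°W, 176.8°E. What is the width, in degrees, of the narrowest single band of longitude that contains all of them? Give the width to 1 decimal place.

Sort the longitudes: -150.2°, +175.0°, +176.8°.
Eastward gaps between consecutive values (wrapping around): 325.2°, 1.8°, 33.0°.
Largest gap = 325.2° ⇒ minimal covering band is its complement: 360° − 325.2° = 34.8°.
Band runs from +175.0° eastward to -150.2°, crossing the antimeridian.

34.8°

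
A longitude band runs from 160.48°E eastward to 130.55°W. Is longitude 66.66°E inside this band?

No

Band width going east from +160.48° to -130.55°: ((-130.55 − 160.48) mod 360) = 68.97°.
Offset of +66.66° east of the west edge: ((66.66 − 160.48) mod 360) = 266.18°.
266.18° > 68.97° ⇒ outside.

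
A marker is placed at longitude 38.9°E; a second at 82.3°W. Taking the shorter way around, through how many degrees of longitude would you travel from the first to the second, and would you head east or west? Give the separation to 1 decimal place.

Raw difference: -82.3 − 38.9 = -121.2°.
Normalise into (−180°, 180°]: -121.2° stays -121.2°.
Negative ⇒ the second point lies to the west; separation 121.2°.

121.2° west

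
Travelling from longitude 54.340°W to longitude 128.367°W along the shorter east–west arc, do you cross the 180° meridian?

No

Signed shortest Δλ = ((-128.367 − -54.340 + 180) mod 360) − 180 = -74.027°.
Going west by 74.027° from -54.340° reaches -128.367° without touching 180°.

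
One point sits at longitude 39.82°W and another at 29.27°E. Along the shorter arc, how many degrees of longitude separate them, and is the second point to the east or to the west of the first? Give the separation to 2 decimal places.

69.09° east

Raw difference: 29.27 − -39.82 = 69.09°.
Normalise into (−180°, 180°]: 69.09° stays 69.09°.
Positive ⇒ the second point lies to the east; separation 69.09°.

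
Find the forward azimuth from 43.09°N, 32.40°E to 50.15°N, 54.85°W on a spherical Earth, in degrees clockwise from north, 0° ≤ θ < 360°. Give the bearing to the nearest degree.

Δλ = -54.85 − 32.40 = -87.25°.
θ = atan2( sin Δλ · cos φ₂ , cos φ₁ · sin φ₂ − sin φ₁ · cos φ₂ · cos Δλ )
  = atan2(-0.64004, 0.53965) = -49.864° → normalised to [0°, 360°): 310.136°.

310°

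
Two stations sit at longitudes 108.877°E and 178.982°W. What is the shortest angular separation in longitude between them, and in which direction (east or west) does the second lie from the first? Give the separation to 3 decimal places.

Raw difference: -178.982 − 108.877 = -287.859°.
Normalise into (−180°, 180°]: -287.859° + 360° = 72.141°.
Positive ⇒ the second point lies to the east; separation 72.141°.

72.141° east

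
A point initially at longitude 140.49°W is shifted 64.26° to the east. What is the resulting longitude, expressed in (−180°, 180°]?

76.23°W

Start at -140.49°; shift +64.26° → -76.23°.
-76.23° already lies in (−180°, 180°].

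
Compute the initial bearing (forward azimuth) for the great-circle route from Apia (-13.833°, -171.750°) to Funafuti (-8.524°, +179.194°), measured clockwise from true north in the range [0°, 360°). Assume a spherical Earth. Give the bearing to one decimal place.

299.9°

Δλ = 179.194 − -171.750 = 350.944°; wrapped into (−180°, 180°]: -9.056°.
θ = atan2( sin Δλ · cos φ₂ , cos φ₁ · sin φ₂ − sin φ₁ · cos φ₂ · cos Δλ )
  = atan2(-0.15566, 0.08958) = -60.080° → normalised to [0°, 360°): 299.920°.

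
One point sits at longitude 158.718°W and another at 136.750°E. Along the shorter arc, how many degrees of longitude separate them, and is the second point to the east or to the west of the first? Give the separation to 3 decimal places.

64.532° west

Raw difference: 136.750 − -158.718 = 295.468°.
Normalise into (−180°, 180°]: 295.468° − 360° = -64.532°.
Negative ⇒ the second point lies to the west; separation 64.532°.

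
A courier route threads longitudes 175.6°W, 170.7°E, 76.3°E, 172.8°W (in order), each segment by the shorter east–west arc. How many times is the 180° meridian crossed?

2

Leg 1: -175.6° → +170.7°, shortest Δλ = -13.7° (west) — crosses 180°.
Leg 2: +170.7° → +76.3°, shortest Δλ = -94.4° (west) — does not cross 180°.
Leg 3: +76.3° → -172.8°, shortest Δλ = 110.9° (east) — crosses 180°.
Total crossings: 2.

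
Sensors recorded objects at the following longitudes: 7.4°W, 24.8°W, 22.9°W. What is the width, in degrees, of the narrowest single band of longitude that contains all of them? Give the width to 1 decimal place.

17.4°

Sort the longitudes: -24.8°, -22.9°, -7.4°.
Eastward gaps between consecutive values (wrapping around): 1.9°, 15.5°, 342.6°.
Largest gap = 342.6° ⇒ minimal covering band is its complement: 360° − 342.6° = 17.4°.
Band runs from -24.8° eastward to -7.4°.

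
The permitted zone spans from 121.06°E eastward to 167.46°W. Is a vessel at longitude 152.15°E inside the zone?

Yes

Band width going east from +121.06° to -167.46°: ((-167.46 − 121.06) mod 360) = 71.48°.
Offset of +152.15° east of the west edge: ((152.15 − 121.06) mod 360) = 31.09°.
31.09° ≤ 71.48° ⇒ inside.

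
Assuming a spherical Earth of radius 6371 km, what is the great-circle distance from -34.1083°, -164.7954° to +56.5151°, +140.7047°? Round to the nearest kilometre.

Δλ = 140.7047 − -164.7954 = 305.5001°; wrapped into (−180°, 180°]: -54.4999°.
Δφ = 56.5151 − -34.1083 = 90.6234°.
a = sin²(Δφ/2) + cos φ₁ · cos φ₂ · sin²(Δλ/2) = 0.601209.
c = 2·atan2(√a, √(1−a)) = 1.77462 rad → d = 6371·c ≈ 11306.13 km.

11306 km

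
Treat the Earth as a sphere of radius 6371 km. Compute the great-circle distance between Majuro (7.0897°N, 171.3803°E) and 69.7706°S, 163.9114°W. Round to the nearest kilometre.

8751 km

Δλ = -163.9114 − 171.3803 = -335.2917°; wrapped into (−180°, 180°]: 24.7083°.
Δφ = -69.7706 − 7.0897 = -76.8603°.
a = sin²(Δφ/2) + cos φ₁ · cos φ₂ · sin²(Δλ/2) = 0.402044.
c = 2·atan2(√a, √(1−a)) = 1.37361 rad → d = 6371·c ≈ 8751.27 km.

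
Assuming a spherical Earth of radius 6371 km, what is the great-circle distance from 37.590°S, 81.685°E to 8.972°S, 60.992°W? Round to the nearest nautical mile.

7314 nmi

Δλ = -60.992 − 81.685 = -142.677°.
Δφ = -8.972 − -37.590 = 28.618°.
a = sin²(Δφ/2) + cos φ₁ · cos φ₂ · sin²(Δλ/2) = 0.763648.
c = 2·atan2(√a, √(1−a)) = 2.12621 rad → d = 6371·c ≈ 13546.09 km ≈ 7314.30 nmi.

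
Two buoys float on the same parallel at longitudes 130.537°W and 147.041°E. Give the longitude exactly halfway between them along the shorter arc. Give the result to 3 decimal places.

171.748°W

Signed shortest Δλ from -130.537° to +147.041° is -82.422°.
Midpoint longitude = -130.537° + (-82.422°)/2 = -130.537° − 41.211° = -171.748°.
(The naïve average (-130.537 + +147.041)/2 = 8.252° is on the wrong side of the globe.)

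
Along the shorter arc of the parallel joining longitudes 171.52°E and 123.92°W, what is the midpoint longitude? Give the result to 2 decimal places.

156.20°W

Signed shortest Δλ from +171.52° to -123.92° is +64.56°.
Midpoint longitude = +171.52° + (+64.56°)/2 = +171.52° + 32.28° = +203.80°.
Normalise into (−180°, 180°]: -156.20°.
(The naïve average (+171.52 + -123.92)/2 = 23.8° is on the wrong side of the globe.)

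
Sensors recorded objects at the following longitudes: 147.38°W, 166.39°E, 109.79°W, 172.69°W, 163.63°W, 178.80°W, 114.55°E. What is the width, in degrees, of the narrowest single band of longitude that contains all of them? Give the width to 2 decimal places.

Sort the longitudes: -178.80°, -172.69°, -163.63°, -147.38°, -109.79°, +114.55°, +166.39°.
Eastward gaps between consecutive values (wrapping around): 6.11°, 9.06°, 16.25°, 37.59°, 224.34°, 51.84°, 14.81°.
Largest gap = 224.34° ⇒ minimal covering band is its complement: 360° − 224.34° = 135.66°.
Band runs from +114.55° eastward to -109.79°, crossing the antimeridian.

135.66°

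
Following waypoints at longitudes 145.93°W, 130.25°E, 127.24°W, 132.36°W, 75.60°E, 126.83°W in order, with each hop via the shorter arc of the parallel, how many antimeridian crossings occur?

4

Leg 1: -145.93° → +130.25°, shortest Δλ = -83.82° (west) — crosses 180°.
Leg 2: +130.25° → -127.24°, shortest Δλ = 102.51° (east) — crosses 180°.
Leg 3: -127.24° → -132.36°, shortest Δλ = -5.12° (west) — does not cross 180°.
Leg 4: -132.36° → +75.60°, shortest Δλ = -152.04° (west) — crosses 180°.
Leg 5: +75.60° → -126.83°, shortest Δλ = 157.57° (east) — crosses 180°.
Total crossings: 4.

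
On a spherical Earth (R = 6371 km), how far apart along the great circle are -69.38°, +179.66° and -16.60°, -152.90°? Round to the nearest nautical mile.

Δλ = -152.90 − 179.66 = -332.56°; wrapped into (−180°, 180°]: 27.44°.
Δφ = -16.60 − -69.38 = 52.78°.
a = sin²(Δφ/2) + cos φ₁ · cos φ₂ · sin²(Δλ/2) = 0.216546.
c = 2·atan2(√a, √(1−a)) = 0.96805 rad → d = 6371·c ≈ 6167.44 km ≈ 3330.15 nmi.

3330 nmi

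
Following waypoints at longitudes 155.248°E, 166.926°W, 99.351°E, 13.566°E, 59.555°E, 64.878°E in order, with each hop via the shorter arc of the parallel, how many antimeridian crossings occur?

Leg 1: +155.248° → -166.926°, shortest Δλ = 37.826° (east) — crosses 180°.
Leg 2: -166.926° → +99.351°, shortest Δλ = -93.723° (west) — crosses 180°.
Leg 3: +99.351° → +13.566°, shortest Δλ = -85.785° (west) — does not cross 180°.
Leg 4: +13.566° → +59.555°, shortest Δλ = 45.989° (east) — does not cross 180°.
Leg 5: +59.555° → +64.878°, shortest Δλ = 5.323° (east) — does not cross 180°.
Total crossings: 2.

2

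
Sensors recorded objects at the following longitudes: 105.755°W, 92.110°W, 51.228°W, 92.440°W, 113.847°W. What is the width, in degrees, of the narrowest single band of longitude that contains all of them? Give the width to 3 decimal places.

62.619°

Sort the longitudes: -113.847°, -105.755°, -92.440°, -92.110°, -51.228°.
Eastward gaps between consecutive values (wrapping around): 8.092°, 13.315°, 0.330°, 40.882°, 297.381°.
Largest gap = 297.381° ⇒ minimal covering band is its complement: 360° − 297.381° = 62.619°.
Band runs from -113.847° eastward to -51.228°.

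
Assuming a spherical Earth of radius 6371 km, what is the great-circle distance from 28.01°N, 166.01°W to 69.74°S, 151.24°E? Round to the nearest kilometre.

11395 km

Δλ = 151.24 − -166.01 = 317.25°; wrapped into (−180°, 180°]: -42.75°.
Δφ = -69.74 − 28.01 = -97.75°.
a = sin²(Δφ/2) + cos φ₁ · cos φ₂ · sin²(Δλ/2) = 0.608037.
c = 2·atan2(√a, √(1−a)) = 1.78859 rad → d = 6371·c ≈ 11395.09 km.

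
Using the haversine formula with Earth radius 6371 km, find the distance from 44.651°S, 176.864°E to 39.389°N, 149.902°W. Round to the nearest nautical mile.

Δλ = -149.902 − 176.864 = -326.766°; wrapped into (−180°, 180°]: 33.234°.
Δφ = 39.389 − -44.651 = 84.040°.
a = sin²(Δφ/2) + cos φ₁ · cos φ₂ · sin²(Δλ/2) = 0.493047.
c = 2·atan2(√a, √(1−a)) = 1.55689 rad → d = 6371·c ≈ 9918.94 km ≈ 5355.80 nmi.

5356 nmi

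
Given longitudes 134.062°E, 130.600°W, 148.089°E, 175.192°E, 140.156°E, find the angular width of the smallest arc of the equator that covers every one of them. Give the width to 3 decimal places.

Sort the longitudes: -130.600°, +134.062°, +140.156°, +148.089°, +175.192°.
Eastward gaps between consecutive values (wrapping around): 264.662°, 6.094°, 7.933°, 27.103°, 54.208°.
Largest gap = 264.662° ⇒ minimal covering band is its complement: 360° − 264.662° = 95.338°.
Band runs from +134.062° eastward to -130.600°, crossing the antimeridian.

95.338°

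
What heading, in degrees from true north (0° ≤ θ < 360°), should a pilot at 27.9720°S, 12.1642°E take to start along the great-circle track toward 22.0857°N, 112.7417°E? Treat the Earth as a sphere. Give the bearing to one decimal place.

Δλ = 112.7417 − 12.1642 = 100.5775°.
θ = atan2( sin Δλ · cos φ₂ , cos φ₁ · sin φ₂ − sin φ₁ · cos φ₂ · cos Δλ )
  = atan2(0.91088, 0.25229) = 74.519° → normalised to [0°, 360°): 74.519°.

74.5°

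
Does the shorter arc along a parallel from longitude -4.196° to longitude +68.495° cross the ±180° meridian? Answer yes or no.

No

Signed shortest Δλ = ((68.495 − -4.196 + 180) mod 360) − 180 = 72.691°.
Going east by 72.691° from -4.196° reaches +68.495° without touching 180°.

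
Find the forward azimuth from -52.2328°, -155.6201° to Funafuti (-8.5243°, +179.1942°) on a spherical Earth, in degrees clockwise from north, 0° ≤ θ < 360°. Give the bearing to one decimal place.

Δλ = 179.1942 − -155.6201 = 334.8143°; wrapped into (−180°, 180°]: -25.1857°.
θ = atan2( sin Δλ · cos φ₂ , cos φ₁ · sin φ₂ − sin φ₁ · cos φ₂ · cos Δλ )
  = atan2(-0.42085, 0.61667) = -34.312° → normalised to [0°, 360°): 325.688°.

325.7°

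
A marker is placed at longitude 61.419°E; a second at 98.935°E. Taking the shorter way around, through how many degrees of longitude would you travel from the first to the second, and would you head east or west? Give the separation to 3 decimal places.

37.516° east

Raw difference: 98.935 − 61.419 = 37.516°.
Normalise into (−180°, 180°]: 37.516° stays 37.516°.
Positive ⇒ the second point lies to the east; separation 37.516°.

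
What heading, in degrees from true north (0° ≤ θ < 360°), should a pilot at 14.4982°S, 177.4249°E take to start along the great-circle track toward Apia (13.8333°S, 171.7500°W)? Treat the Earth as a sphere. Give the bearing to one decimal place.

Δλ = -171.7500 − 177.4249 = -349.1749°; wrapped into (−180°, 180°]: 10.8251°.
θ = atan2( sin Δλ · cos φ₂ , cos φ₁ · sin φ₂ − sin φ₁ · cos φ₂ · cos Δλ )
  = atan2(0.18236, 0.00728) = 87.714° → normalised to [0°, 360°): 87.714°.

87.7°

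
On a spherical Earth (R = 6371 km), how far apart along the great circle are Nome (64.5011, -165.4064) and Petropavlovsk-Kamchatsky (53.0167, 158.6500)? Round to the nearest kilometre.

Δλ = 158.6500 − -165.4064 = 324.0564°; wrapped into (−180°, 180°]: -35.9436°.
Δφ = 53.0167 − 64.5011 = -11.4844°.
a = sin²(Δφ/2) + cos φ₁ · cos φ₂ · sin²(Δλ/2) = 0.034666.
c = 2·atan2(√a, √(1−a)) = 0.37456 rad → d = 6371·c ≈ 2386.33 km.

2386 km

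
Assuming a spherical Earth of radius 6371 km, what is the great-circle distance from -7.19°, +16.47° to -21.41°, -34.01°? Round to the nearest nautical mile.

3044 nmi

Δλ = -34.01 − 16.47 = -50.48°.
Δφ = -21.41 − -7.19 = -14.22°.
a = sin²(Δφ/2) + cos φ₁ · cos φ₂ · sin²(Δλ/2) = 0.183268.
c = 2·atan2(√a, √(1−a)) = 0.88477 rad → d = 6371·c ≈ 5636.90 km ≈ 3043.68 nmi.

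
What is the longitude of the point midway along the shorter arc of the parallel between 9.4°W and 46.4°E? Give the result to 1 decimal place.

Signed shortest Δλ from -9.4° to +46.4° is +55.8°.
Midpoint longitude = -9.4° + (+55.8°)/2 = -9.4° + 27.9° = +18.5°.

18.5°E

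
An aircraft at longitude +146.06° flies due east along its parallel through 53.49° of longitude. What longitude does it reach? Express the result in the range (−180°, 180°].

-160.45°

Start at +146.06°; shift +53.49° → +199.55°.
+199.55° lies outside (−180°, 180°]; subtract 360° → -160.45°.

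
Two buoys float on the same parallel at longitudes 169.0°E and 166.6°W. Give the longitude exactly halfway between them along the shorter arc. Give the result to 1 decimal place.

Signed shortest Δλ from +169.0° to -166.6° is +24.4°.
Midpoint longitude = +169.0° + (+24.4°)/2 = +169.0° + 12.2° = +181.2°.
Normalise into (−180°, 180°]: -178.8°.
(The naïve average (+169.0 + -166.6)/2 = 1.2° is on the wrong side of the globe.)

178.8°W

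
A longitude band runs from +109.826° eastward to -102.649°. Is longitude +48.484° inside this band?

Band width going east from +109.826° to -102.649°: ((-102.649 − 109.826) mod 360) = 147.525°.
Offset of +48.484° east of the west edge: ((48.484 − 109.826) mod 360) = 298.658°.
298.658° > 147.525° ⇒ outside.

No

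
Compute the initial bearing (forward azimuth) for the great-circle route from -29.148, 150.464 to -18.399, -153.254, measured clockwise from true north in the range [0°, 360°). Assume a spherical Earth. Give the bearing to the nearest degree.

Δλ = -153.254 − 150.464 = -303.718°; wrapped into (−180°, 180°]: 56.282°.
θ = atan2( sin Δλ · cos φ₂ , cos φ₁ · sin φ₂ − sin φ₁ · cos φ₂ · cos Δλ )
  = atan2(0.78926, -0.01911) = 91.387° → normalised to [0°, 360°): 91.387°.

91°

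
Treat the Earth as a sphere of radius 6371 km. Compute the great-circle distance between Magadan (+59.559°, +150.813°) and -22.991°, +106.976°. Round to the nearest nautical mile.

5405 nmi

Δλ = 106.976 − 150.813 = -43.837°.
Δφ = -22.991 − 59.559 = -82.550°.
a = sin²(Δφ/2) + cos φ₁ · cos φ₂ · sin²(Δλ/2) = 0.500160.
c = 2·atan2(√a, √(1−a)) = 1.57112 rad → d = 6371·c ≈ 10009.58 km ≈ 5404.74 nmi.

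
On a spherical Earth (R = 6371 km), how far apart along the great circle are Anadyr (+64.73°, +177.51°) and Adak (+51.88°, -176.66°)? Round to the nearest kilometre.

Δλ = -176.66 − 177.51 = -354.17°; wrapped into (−180°, 180°]: 5.83°.
Δφ = 51.88 − 64.73 = -12.85°.
a = sin²(Δφ/2) + cos φ₁ · cos φ₂ · sin²(Δλ/2) = 0.013204.
c = 2·atan2(√a, √(1−a)) = 0.23032 rad → d = 6371·c ≈ 1467.39 km.

1467 km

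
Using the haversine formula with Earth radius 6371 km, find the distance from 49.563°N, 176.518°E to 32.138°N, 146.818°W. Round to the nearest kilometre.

3589 km

Δλ = -146.818 − 176.518 = -323.336°; wrapped into (−180°, 180°]: 36.664°.
Δφ = 32.138 − 49.563 = -17.425°.
a = sin²(Δφ/2) + cos φ₁ · cos φ₂ · sin²(Δλ/2) = 0.077277.
c = 2·atan2(√a, √(1−a)) = 0.56340 rad → d = 6371·c ≈ 3589.40 km.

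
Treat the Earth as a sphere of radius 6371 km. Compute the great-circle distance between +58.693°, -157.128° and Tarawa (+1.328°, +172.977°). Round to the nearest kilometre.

Δλ = 172.977 − -157.128 = 330.105°; wrapped into (−180°, 180°]: -29.895°.
Δφ = 1.328 − 58.693 = -57.365°.
a = sin²(Δφ/2) + cos φ₁ · cos φ₂ · sin²(Δλ/2) = 0.264919.
c = 2·atan2(√a, √(1−a)) = 1.08132 rad → d = 6371·c ≈ 6889.10 km.

6889 km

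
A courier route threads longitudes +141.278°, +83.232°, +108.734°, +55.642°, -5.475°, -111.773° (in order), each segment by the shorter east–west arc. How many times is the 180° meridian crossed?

Leg 1: +141.278° → +83.232°, shortest Δλ = -58.046° (west) — does not cross 180°.
Leg 2: +83.232° → +108.734°, shortest Δλ = 25.502° (east) — does not cross 180°.
Leg 3: +108.734° → +55.642°, shortest Δλ = -53.092° (west) — does not cross 180°.
Leg 4: +55.642° → -5.475°, shortest Δλ = -61.117° (west) — does not cross 180°.
Leg 5: -5.475° → -111.773°, shortest Δλ = -106.298° (west) — does not cross 180°.
Total crossings: 0.

0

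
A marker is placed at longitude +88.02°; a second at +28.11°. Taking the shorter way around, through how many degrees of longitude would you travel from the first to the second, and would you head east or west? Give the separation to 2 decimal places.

Raw difference: 28.11 − 88.02 = -59.91°.
Normalise into (−180°, 180°]: -59.91° stays -59.91°.
Negative ⇒ the second point lies to the west; separation 59.91°.

59.91° west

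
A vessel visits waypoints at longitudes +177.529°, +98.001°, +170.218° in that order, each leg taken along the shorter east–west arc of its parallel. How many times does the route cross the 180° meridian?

0

Leg 1: +177.529° → +98.001°, shortest Δλ = -79.528° (west) — does not cross 180°.
Leg 2: +98.001° → +170.218°, shortest Δλ = 72.217° (east) — does not cross 180°.
Total crossings: 0.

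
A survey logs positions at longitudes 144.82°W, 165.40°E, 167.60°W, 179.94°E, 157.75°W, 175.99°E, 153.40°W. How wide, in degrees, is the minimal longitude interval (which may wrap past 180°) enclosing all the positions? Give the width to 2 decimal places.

Sort the longitudes: -167.60°, -157.75°, -153.40°, -144.82°, +165.40°, +175.99°, +179.94°.
Eastward gaps between consecutive values (wrapping around): 9.85°, 4.35°, 8.58°, 310.22°, 10.59°, 3.95°, 12.46°.
Largest gap = 310.22° ⇒ minimal covering band is its complement: 360° − 310.22° = 49.78°.
Band runs from +165.40° eastward to -144.82°, crossing the antimeridian.

49.78°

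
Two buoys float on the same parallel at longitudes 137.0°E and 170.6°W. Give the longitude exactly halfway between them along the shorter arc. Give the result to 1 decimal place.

Signed shortest Δλ from +137.0° to -170.6° is +52.4°.
Midpoint longitude = +137.0° + (+52.4°)/2 = +137.0° + 26.2° = +163.2°.
(The naïve average (+137.0 + -170.6)/2 = -16.8° is on the wrong side of the globe.)

163.2°E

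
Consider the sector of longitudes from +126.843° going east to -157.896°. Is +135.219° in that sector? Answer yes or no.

Band width going east from +126.843° to -157.896°: ((-157.896 − 126.843) mod 360) = 75.261°.
Offset of +135.219° east of the west edge: ((135.219 − 126.843) mod 360) = 8.376°.
8.376° ≤ 75.261° ⇒ inside.

Yes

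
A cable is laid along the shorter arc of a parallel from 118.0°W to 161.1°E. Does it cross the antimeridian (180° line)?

Yes

Naïve |161.1 − -118.0| = 279.1° > 180°, so the shorter arc goes the other way round — across 180°.
Signed shortest Δλ = ((161.1 − -118.0 + 180) mod 360) − 180 = -80.9°.
Going west by 80.9° from -118.0° passes through 180° before reaching +161.1°.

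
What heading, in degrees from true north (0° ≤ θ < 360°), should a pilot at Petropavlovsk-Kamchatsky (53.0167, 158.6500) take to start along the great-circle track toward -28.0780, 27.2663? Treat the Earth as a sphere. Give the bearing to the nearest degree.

Δλ = 27.2663 − 158.6500 = -131.3837°.
θ = atan2( sin Δλ · cos φ₂ , cos φ₁ · sin φ₂ − sin φ₁ · cos φ₂ · cos Δλ )
  = atan2(-0.66199, 0.18279) = -74.564° → normalised to [0°, 360°): 285.436°.

285°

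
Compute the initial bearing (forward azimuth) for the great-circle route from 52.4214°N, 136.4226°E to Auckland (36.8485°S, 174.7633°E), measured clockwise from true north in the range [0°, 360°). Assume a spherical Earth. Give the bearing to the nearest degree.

150°

Δλ = 174.7633 − 136.4226 = 38.3407°.
θ = atan2( sin Δλ · cos φ₂ , cos φ₁ · sin φ₂ − sin φ₁ · cos φ₂ · cos Δλ )
  = atan2(0.49641, -0.86315) = 150.096° → normalised to [0°, 360°): 150.096°.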